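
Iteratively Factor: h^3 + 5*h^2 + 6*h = (h + 3)*(h^2 + 2*h) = (h + 2)*(h + 3)*(h)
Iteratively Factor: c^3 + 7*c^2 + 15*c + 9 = (c + 1)*(c^2 + 6*c + 9) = (c + 1)*(c + 3)*(c + 3)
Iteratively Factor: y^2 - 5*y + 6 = (y - 2)*(y - 3)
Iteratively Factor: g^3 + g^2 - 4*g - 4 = (g + 2)*(g^2 - g - 2) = (g - 2)*(g + 2)*(g + 1)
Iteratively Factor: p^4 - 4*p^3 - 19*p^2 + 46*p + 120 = (p + 2)*(p^3 - 6*p^2 - 7*p + 60) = (p - 5)*(p + 2)*(p^2 - p - 12) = (p - 5)*(p + 2)*(p + 3)*(p - 4)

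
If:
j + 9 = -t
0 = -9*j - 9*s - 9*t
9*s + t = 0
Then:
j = 72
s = 9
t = -81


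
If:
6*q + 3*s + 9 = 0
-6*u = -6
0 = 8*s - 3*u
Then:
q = -27/16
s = 3/8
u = 1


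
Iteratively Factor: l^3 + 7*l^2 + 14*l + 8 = (l + 1)*(l^2 + 6*l + 8) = (l + 1)*(l + 2)*(l + 4)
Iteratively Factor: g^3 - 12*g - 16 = (g + 2)*(g^2 - 2*g - 8) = (g - 4)*(g + 2)*(g + 2)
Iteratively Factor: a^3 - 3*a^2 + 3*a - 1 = (a - 1)*(a^2 - 2*a + 1) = (a - 1)^2*(a - 1)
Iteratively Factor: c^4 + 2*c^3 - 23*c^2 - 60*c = (c)*(c^3 + 2*c^2 - 23*c - 60) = c*(c - 5)*(c^2 + 7*c + 12) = c*(c - 5)*(c + 3)*(c + 4)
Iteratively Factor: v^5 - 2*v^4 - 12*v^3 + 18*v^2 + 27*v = (v + 1)*(v^4 - 3*v^3 - 9*v^2 + 27*v) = v*(v + 1)*(v^3 - 3*v^2 - 9*v + 27) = v*(v - 3)*(v + 1)*(v^2 - 9) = v*(v - 3)*(v + 1)*(v + 3)*(v - 3)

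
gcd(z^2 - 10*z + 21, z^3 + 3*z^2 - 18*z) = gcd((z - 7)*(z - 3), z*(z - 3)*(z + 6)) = z - 3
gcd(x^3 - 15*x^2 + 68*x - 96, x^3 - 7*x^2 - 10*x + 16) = x - 8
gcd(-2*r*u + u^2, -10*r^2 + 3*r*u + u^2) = 2*r - u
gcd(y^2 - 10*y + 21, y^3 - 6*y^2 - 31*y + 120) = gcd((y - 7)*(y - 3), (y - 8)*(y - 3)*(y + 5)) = y - 3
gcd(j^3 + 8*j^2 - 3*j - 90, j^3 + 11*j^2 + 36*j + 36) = j + 6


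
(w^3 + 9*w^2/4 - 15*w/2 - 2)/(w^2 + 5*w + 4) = (4*w^2 - 7*w - 2)/(4*(w + 1))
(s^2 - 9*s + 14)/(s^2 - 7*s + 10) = (s - 7)/(s - 5)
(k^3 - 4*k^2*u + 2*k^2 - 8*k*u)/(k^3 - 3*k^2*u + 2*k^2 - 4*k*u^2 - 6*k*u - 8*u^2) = k/(k + u)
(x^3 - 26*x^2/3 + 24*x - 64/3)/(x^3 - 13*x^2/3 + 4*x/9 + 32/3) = 3*(x^2 - 6*x + 8)/(3*x^2 - 5*x - 12)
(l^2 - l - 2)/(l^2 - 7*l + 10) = (l + 1)/(l - 5)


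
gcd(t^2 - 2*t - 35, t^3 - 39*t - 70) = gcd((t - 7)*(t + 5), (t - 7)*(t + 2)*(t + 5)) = t^2 - 2*t - 35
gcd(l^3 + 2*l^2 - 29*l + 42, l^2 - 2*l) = l - 2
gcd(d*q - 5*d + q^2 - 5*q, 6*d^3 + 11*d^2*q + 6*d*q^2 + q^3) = d + q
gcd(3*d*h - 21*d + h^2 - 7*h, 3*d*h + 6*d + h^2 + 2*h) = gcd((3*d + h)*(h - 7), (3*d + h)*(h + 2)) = 3*d + h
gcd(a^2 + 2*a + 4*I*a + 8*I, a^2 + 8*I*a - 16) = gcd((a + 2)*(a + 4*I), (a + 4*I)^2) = a + 4*I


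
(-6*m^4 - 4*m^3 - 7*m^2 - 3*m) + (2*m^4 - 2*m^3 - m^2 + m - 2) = -4*m^4 - 6*m^3 - 8*m^2 - 2*m - 2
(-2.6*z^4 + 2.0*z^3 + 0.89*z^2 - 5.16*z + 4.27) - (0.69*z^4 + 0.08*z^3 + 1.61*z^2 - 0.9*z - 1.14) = -3.29*z^4 + 1.92*z^3 - 0.72*z^2 - 4.26*z + 5.41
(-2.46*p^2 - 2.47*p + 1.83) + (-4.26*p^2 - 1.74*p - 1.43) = -6.72*p^2 - 4.21*p + 0.4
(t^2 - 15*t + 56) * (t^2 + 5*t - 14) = t^4 - 10*t^3 - 33*t^2 + 490*t - 784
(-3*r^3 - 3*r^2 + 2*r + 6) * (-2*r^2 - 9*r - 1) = 6*r^5 + 33*r^4 + 26*r^3 - 27*r^2 - 56*r - 6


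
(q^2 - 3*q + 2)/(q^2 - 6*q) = (q^2 - 3*q + 2)/(q*(q - 6))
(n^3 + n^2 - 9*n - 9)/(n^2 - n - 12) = (n^2 - 2*n - 3)/(n - 4)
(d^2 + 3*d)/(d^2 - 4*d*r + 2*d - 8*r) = d*(d + 3)/(d^2 - 4*d*r + 2*d - 8*r)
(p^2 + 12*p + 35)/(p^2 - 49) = (p + 5)/(p - 7)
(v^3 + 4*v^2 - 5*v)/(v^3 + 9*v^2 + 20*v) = (v - 1)/(v + 4)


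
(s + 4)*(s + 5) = s^2 + 9*s + 20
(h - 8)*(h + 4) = h^2 - 4*h - 32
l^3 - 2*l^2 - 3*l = l*(l - 3)*(l + 1)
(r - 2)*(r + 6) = r^2 + 4*r - 12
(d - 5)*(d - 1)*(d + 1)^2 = d^4 - 4*d^3 - 6*d^2 + 4*d + 5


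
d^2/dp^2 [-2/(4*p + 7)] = -64/(4*p + 7)^3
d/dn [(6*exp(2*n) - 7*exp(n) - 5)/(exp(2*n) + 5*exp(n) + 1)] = (37*exp(2*n) + 22*exp(n) + 18)*exp(n)/(exp(4*n) + 10*exp(3*n) + 27*exp(2*n) + 10*exp(n) + 1)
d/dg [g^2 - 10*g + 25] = 2*g - 10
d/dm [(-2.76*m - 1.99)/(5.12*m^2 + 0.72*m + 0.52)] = (14.1312*m^2 + 20.3776*m - 0.00240000000000018)/(26.2144*m^4 + 7.3728*m^3 + 5.8432*m^2 + 0.7488*m + 0.2704)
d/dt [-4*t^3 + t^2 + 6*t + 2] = -12*t^2 + 2*t + 6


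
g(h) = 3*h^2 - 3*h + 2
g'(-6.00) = -39.00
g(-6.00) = 128.00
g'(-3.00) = -21.00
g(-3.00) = 38.00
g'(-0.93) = -8.58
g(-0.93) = 7.38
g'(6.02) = 33.12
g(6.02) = 92.66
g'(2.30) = 10.80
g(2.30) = 10.97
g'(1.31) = 4.86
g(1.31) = 3.22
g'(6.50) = 36.00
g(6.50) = 109.25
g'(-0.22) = -4.32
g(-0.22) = 2.81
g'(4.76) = 25.56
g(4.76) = 55.69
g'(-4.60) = -30.60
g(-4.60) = 79.28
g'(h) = 6*h - 3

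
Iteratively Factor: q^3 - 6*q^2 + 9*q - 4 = (q - 4)*(q^2 - 2*q + 1) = (q - 4)*(q - 1)*(q - 1)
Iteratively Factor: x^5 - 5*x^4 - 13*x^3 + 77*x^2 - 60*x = (x - 1)*(x^4 - 4*x^3 - 17*x^2 + 60*x) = (x - 5)*(x - 1)*(x^3 + x^2 - 12*x) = (x - 5)*(x - 3)*(x - 1)*(x^2 + 4*x) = x*(x - 5)*(x - 3)*(x - 1)*(x + 4)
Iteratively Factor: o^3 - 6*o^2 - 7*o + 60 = (o + 3)*(o^2 - 9*o + 20) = (o - 4)*(o + 3)*(o - 5)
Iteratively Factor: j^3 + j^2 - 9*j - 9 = (j - 3)*(j^2 + 4*j + 3) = (j - 3)*(j + 3)*(j + 1)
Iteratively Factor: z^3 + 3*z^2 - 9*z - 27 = (z + 3)*(z^2 - 9) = (z - 3)*(z + 3)*(z + 3)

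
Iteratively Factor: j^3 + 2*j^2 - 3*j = (j + 3)*(j^2 - j) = (j - 1)*(j + 3)*(j)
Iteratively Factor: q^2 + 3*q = (q + 3)*(q)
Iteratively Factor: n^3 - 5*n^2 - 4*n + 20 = (n - 2)*(n^2 - 3*n - 10) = (n - 5)*(n - 2)*(n + 2)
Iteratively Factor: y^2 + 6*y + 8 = (y + 2)*(y + 4)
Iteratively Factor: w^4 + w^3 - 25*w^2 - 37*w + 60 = (w - 5)*(w^3 + 6*w^2 + 5*w - 12) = (w - 5)*(w + 4)*(w^2 + 2*w - 3) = (w - 5)*(w + 3)*(w + 4)*(w - 1)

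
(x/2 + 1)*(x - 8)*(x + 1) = x^3/2 - 5*x^2/2 - 11*x - 8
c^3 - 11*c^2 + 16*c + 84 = (c - 7)*(c - 6)*(c + 2)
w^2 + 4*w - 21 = (w - 3)*(w + 7)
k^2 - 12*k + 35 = (k - 7)*(k - 5)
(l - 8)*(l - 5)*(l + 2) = l^3 - 11*l^2 + 14*l + 80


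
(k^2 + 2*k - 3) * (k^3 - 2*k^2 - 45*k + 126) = k^5 - 52*k^3 + 42*k^2 + 387*k - 378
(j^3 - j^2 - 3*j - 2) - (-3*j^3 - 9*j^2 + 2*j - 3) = 4*j^3 + 8*j^2 - 5*j + 1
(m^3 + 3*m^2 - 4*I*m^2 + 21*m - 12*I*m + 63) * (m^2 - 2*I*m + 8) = m^5 + 3*m^4 - 6*I*m^4 + 21*m^3 - 18*I*m^3 + 63*m^2 - 74*I*m^2 + 168*m - 222*I*m + 504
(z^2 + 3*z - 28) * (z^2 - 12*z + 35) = z^4 - 9*z^3 - 29*z^2 + 441*z - 980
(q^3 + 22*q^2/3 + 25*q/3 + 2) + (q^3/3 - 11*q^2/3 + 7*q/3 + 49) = 4*q^3/3 + 11*q^2/3 + 32*q/3 + 51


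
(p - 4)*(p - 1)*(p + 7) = p^3 + 2*p^2 - 31*p + 28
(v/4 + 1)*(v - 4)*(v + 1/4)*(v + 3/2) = v^4/4 + 7*v^3/16 - 125*v^2/32 - 7*v - 3/2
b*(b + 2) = b^2 + 2*b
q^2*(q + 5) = q^3 + 5*q^2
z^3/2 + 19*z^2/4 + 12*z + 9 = (z/2 + 1)*(z + 3/2)*(z + 6)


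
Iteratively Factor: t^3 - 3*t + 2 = (t - 1)*(t^2 + t - 2) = (t - 1)^2*(t + 2)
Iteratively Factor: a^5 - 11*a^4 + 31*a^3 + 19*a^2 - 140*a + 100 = (a + 2)*(a^4 - 13*a^3 + 57*a^2 - 95*a + 50) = (a - 2)*(a + 2)*(a^3 - 11*a^2 + 35*a - 25) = (a - 5)*(a - 2)*(a + 2)*(a^2 - 6*a + 5) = (a - 5)^2*(a - 2)*(a + 2)*(a - 1)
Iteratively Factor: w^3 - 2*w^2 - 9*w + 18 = (w - 3)*(w^2 + w - 6) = (w - 3)*(w - 2)*(w + 3)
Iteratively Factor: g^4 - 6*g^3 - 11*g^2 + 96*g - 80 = (g - 5)*(g^3 - g^2 - 16*g + 16) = (g - 5)*(g + 4)*(g^2 - 5*g + 4) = (g - 5)*(g - 1)*(g + 4)*(g - 4)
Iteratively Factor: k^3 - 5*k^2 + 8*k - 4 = (k - 2)*(k^2 - 3*k + 2) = (k - 2)*(k - 1)*(k - 2)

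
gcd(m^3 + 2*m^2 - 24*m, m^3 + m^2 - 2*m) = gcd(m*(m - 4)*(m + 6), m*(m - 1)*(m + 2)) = m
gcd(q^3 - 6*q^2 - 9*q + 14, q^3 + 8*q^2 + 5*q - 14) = q^2 + q - 2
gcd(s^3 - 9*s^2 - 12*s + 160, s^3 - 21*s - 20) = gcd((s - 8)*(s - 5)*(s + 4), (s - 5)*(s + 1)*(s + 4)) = s^2 - s - 20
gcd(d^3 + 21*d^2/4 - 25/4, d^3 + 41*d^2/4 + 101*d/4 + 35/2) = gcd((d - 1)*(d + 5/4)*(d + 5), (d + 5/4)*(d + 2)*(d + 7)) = d + 5/4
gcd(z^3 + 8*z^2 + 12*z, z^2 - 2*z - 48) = z + 6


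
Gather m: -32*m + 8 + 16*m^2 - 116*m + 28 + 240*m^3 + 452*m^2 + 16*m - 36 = 240*m^3 + 468*m^2 - 132*m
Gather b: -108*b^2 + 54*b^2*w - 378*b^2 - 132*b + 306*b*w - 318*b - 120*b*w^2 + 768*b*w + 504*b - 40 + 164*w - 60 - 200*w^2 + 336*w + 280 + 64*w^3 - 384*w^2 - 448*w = b^2*(54*w - 486) + b*(-120*w^2 + 1074*w + 54) + 64*w^3 - 584*w^2 + 52*w + 180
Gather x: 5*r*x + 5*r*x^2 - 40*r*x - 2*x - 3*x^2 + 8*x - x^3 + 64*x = -x^3 + x^2*(5*r - 3) + x*(70 - 35*r)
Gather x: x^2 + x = x^2 + x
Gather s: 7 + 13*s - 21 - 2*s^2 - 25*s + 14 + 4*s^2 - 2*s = 2*s^2 - 14*s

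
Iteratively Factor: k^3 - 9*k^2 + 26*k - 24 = (k - 2)*(k^2 - 7*k + 12) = (k - 4)*(k - 2)*(k - 3)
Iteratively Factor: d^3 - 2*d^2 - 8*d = (d)*(d^2 - 2*d - 8) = d*(d - 4)*(d + 2)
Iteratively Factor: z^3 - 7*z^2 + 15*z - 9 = (z - 1)*(z^2 - 6*z + 9) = (z - 3)*(z - 1)*(z - 3)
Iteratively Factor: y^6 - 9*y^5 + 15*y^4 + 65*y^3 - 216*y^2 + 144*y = (y - 4)*(y^5 - 5*y^4 - 5*y^3 + 45*y^2 - 36*y) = y*(y - 4)*(y^4 - 5*y^3 - 5*y^2 + 45*y - 36) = y*(y - 4)*(y - 3)*(y^3 - 2*y^2 - 11*y + 12) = y*(y - 4)*(y - 3)*(y - 1)*(y^2 - y - 12) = y*(y - 4)^2*(y - 3)*(y - 1)*(y + 3)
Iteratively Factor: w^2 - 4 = (w - 2)*(w + 2)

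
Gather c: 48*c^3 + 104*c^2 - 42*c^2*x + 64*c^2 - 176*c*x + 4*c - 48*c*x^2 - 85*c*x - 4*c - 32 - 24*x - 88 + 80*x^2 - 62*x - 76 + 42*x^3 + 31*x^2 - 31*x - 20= 48*c^3 + c^2*(168 - 42*x) + c*(-48*x^2 - 261*x) + 42*x^3 + 111*x^2 - 117*x - 216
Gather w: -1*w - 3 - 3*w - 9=-4*w - 12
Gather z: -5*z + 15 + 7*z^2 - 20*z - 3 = 7*z^2 - 25*z + 12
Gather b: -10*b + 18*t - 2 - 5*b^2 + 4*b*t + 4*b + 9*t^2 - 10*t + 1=-5*b^2 + b*(4*t - 6) + 9*t^2 + 8*t - 1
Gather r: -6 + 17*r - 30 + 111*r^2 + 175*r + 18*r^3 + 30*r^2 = 18*r^3 + 141*r^2 + 192*r - 36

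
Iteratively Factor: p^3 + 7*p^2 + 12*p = (p)*(p^2 + 7*p + 12) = p*(p + 3)*(p + 4)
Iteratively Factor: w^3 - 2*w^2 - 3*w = (w)*(w^2 - 2*w - 3) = w*(w - 3)*(w + 1)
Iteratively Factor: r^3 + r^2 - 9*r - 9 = (r + 3)*(r^2 - 2*r - 3) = (r + 1)*(r + 3)*(r - 3)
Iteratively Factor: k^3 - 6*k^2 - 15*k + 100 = (k + 4)*(k^2 - 10*k + 25) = (k - 5)*(k + 4)*(k - 5)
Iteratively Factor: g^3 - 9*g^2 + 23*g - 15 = (g - 3)*(g^2 - 6*g + 5) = (g - 5)*(g - 3)*(g - 1)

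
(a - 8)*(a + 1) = a^2 - 7*a - 8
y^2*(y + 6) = y^3 + 6*y^2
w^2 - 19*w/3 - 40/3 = (w - 8)*(w + 5/3)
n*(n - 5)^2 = n^3 - 10*n^2 + 25*n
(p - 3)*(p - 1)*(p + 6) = p^3 + 2*p^2 - 21*p + 18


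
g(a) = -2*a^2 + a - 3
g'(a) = 1 - 4*a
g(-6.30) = -88.68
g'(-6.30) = 26.20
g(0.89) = -3.69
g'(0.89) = -2.56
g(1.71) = -7.14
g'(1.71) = -5.84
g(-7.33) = -117.79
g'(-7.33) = 30.32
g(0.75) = -3.38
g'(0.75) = -2.00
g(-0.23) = -3.34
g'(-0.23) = 1.92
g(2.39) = -12.03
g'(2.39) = -8.56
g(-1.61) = -9.79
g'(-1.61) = 7.44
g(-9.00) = -174.00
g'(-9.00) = 37.00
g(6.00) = -69.00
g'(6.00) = -23.00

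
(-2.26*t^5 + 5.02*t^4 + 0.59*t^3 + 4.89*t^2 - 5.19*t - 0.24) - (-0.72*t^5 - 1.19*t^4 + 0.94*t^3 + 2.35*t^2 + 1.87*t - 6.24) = -1.54*t^5 + 6.21*t^4 - 0.35*t^3 + 2.54*t^2 - 7.06*t + 6.0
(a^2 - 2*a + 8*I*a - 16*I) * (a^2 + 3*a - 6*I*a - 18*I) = a^4 + a^3 + 2*I*a^3 + 42*a^2 + 2*I*a^2 + 48*a - 12*I*a - 288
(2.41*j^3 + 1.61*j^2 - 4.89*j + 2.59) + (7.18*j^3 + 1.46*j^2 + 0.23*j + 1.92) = 9.59*j^3 + 3.07*j^2 - 4.66*j + 4.51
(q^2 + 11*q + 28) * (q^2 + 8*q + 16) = q^4 + 19*q^3 + 132*q^2 + 400*q + 448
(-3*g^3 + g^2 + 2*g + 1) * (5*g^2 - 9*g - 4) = -15*g^5 + 32*g^4 + 13*g^3 - 17*g^2 - 17*g - 4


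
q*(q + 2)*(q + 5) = q^3 + 7*q^2 + 10*q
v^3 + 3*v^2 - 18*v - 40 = (v - 4)*(v + 2)*(v + 5)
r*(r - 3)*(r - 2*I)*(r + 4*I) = r^4 - 3*r^3 + 2*I*r^3 + 8*r^2 - 6*I*r^2 - 24*r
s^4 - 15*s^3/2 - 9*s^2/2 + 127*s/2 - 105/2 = (s - 7)*(s - 5/2)*(s - 1)*(s + 3)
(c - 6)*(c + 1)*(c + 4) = c^3 - c^2 - 26*c - 24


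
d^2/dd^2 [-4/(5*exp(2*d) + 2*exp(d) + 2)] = 8*(-4*(5*exp(d) + 1)^2*exp(d) + (10*exp(d) + 1)*(5*exp(2*d) + 2*exp(d) + 2))*exp(d)/(5*exp(2*d) + 2*exp(d) + 2)^3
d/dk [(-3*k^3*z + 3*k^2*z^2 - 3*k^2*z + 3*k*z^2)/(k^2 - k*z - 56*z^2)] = 3*z*(k*(2*k - z)*(k^2 - k*z + k - z) + (-k^2 + k*z + 56*z^2)*(3*k^2 - 2*k*z + 2*k - z))/(-k^2 + k*z + 56*z^2)^2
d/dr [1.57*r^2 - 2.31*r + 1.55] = 3.14*r - 2.31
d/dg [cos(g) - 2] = -sin(g)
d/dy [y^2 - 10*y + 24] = 2*y - 10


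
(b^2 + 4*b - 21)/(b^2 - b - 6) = (b + 7)/(b + 2)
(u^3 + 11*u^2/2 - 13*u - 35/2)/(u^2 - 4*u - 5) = (2*u^2 + 9*u - 35)/(2*(u - 5))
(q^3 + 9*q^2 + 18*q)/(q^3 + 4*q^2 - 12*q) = (q + 3)/(q - 2)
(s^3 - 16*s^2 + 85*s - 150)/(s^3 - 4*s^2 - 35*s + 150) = (s - 6)/(s + 6)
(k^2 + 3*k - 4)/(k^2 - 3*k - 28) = (k - 1)/(k - 7)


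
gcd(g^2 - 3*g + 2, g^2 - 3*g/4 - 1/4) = g - 1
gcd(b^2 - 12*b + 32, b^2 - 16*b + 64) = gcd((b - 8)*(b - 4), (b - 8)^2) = b - 8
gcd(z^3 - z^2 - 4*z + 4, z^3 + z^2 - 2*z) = z^2 + z - 2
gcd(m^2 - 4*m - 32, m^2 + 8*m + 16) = m + 4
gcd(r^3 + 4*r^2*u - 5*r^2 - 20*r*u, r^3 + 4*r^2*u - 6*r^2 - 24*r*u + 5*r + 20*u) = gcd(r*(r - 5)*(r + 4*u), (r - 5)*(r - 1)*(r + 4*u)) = r^2 + 4*r*u - 5*r - 20*u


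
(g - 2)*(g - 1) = g^2 - 3*g + 2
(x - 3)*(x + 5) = x^2 + 2*x - 15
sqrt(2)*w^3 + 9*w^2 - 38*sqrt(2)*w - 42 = (w - 3*sqrt(2))*(w + 7*sqrt(2))*(sqrt(2)*w + 1)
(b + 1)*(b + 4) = b^2 + 5*b + 4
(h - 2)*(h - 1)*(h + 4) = h^3 + h^2 - 10*h + 8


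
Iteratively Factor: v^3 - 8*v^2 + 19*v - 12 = (v - 3)*(v^2 - 5*v + 4) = (v - 3)*(v - 1)*(v - 4)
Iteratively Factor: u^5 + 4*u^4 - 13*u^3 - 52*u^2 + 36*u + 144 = (u + 2)*(u^4 + 2*u^3 - 17*u^2 - 18*u + 72) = (u - 3)*(u + 2)*(u^3 + 5*u^2 - 2*u - 24) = (u - 3)*(u + 2)*(u + 3)*(u^2 + 2*u - 8) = (u - 3)*(u - 2)*(u + 2)*(u + 3)*(u + 4)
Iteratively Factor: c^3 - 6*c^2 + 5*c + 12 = (c - 4)*(c^2 - 2*c - 3) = (c - 4)*(c + 1)*(c - 3)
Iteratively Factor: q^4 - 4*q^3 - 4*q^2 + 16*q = (q + 2)*(q^3 - 6*q^2 + 8*q) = (q - 2)*(q + 2)*(q^2 - 4*q) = q*(q - 2)*(q + 2)*(q - 4)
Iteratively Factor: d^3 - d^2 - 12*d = (d)*(d^2 - d - 12) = d*(d + 3)*(d - 4)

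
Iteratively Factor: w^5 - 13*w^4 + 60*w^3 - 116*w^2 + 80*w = (w - 4)*(w^4 - 9*w^3 + 24*w^2 - 20*w) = (w - 4)*(w - 2)*(w^3 - 7*w^2 + 10*w) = w*(w - 4)*(w - 2)*(w^2 - 7*w + 10) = w*(w - 5)*(w - 4)*(w - 2)*(w - 2)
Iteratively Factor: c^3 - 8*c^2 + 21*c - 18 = (c - 2)*(c^2 - 6*c + 9) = (c - 3)*(c - 2)*(c - 3)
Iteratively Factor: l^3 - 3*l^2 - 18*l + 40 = (l - 2)*(l^2 - l - 20) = (l - 2)*(l + 4)*(l - 5)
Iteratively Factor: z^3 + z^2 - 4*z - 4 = (z + 1)*(z^2 - 4) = (z + 1)*(z + 2)*(z - 2)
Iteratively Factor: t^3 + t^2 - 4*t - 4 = (t + 2)*(t^2 - t - 2) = (t - 2)*(t + 2)*(t + 1)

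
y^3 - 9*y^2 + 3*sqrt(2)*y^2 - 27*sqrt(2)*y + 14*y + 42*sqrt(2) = (y - 7)*(y - 2)*(y + 3*sqrt(2))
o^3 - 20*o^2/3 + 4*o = o*(o - 6)*(o - 2/3)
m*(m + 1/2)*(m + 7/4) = m^3 + 9*m^2/4 + 7*m/8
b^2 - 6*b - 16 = (b - 8)*(b + 2)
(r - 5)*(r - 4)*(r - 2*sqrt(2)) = r^3 - 9*r^2 - 2*sqrt(2)*r^2 + 20*r + 18*sqrt(2)*r - 40*sqrt(2)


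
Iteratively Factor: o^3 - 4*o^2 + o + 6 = (o - 2)*(o^2 - 2*o - 3) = (o - 3)*(o - 2)*(o + 1)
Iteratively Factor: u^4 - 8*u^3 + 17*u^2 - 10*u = (u)*(u^3 - 8*u^2 + 17*u - 10) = u*(u - 5)*(u^2 - 3*u + 2) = u*(u - 5)*(u - 1)*(u - 2)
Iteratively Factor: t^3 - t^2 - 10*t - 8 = (t - 4)*(t^2 + 3*t + 2) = (t - 4)*(t + 2)*(t + 1)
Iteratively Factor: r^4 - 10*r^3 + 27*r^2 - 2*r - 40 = (r - 5)*(r^3 - 5*r^2 + 2*r + 8) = (r - 5)*(r - 2)*(r^2 - 3*r - 4) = (r - 5)*(r - 4)*(r - 2)*(r + 1)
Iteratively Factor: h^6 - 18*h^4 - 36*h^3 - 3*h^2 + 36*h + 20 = (h + 1)*(h^5 - h^4 - 17*h^3 - 19*h^2 + 16*h + 20) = (h - 1)*(h + 1)*(h^4 - 17*h^2 - 36*h - 20) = (h - 1)*(h + 1)*(h + 2)*(h^3 - 2*h^2 - 13*h - 10) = (h - 5)*(h - 1)*(h + 1)*(h + 2)*(h^2 + 3*h + 2) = (h - 5)*(h - 1)*(h + 1)^2*(h + 2)*(h + 2)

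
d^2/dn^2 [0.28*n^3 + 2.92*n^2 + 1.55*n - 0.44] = 1.68*n + 5.84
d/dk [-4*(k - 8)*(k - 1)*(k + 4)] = -12*k^2 + 40*k + 112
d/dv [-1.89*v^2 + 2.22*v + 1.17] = 2.22 - 3.78*v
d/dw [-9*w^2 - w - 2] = -18*w - 1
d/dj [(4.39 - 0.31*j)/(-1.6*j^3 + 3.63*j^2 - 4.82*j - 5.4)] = (-0.992*j^3 + 22.1973*j^2 - 31.8714*j + 22.8338)/(2.56*j^6 - 11.616*j^5 + 28.6009*j^4 - 17.7132*j^3 - 15.9716*j^2 + 52.056*j + 29.16)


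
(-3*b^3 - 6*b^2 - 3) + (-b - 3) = -3*b^3 - 6*b^2 - b - 6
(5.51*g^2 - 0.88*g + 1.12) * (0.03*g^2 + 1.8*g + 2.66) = 0.1653*g^4 + 9.8916*g^3 + 13.1062*g^2 - 0.3248*g + 2.9792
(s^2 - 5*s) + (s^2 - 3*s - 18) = 2*s^2 - 8*s - 18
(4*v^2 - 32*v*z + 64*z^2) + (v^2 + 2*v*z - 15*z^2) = 5*v^2 - 30*v*z + 49*z^2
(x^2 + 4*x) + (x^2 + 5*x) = 2*x^2 + 9*x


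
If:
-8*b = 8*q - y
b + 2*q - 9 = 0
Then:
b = y/4 - 9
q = 9 - y/8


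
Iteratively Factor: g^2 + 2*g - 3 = (g - 1)*(g + 3)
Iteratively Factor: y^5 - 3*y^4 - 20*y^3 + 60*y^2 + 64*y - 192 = (y - 2)*(y^4 - y^3 - 22*y^2 + 16*y + 96) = (y - 3)*(y - 2)*(y^3 + 2*y^2 - 16*y - 32) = (y - 3)*(y - 2)*(y + 2)*(y^2 - 16) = (y - 3)*(y - 2)*(y + 2)*(y + 4)*(y - 4)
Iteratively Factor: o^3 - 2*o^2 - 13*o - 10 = (o - 5)*(o^2 + 3*o + 2) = (o - 5)*(o + 1)*(o + 2)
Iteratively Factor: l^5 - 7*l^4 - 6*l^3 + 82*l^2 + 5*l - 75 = (l - 5)*(l^4 - 2*l^3 - 16*l^2 + 2*l + 15) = (l - 5)^2*(l^3 + 3*l^2 - l - 3) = (l - 5)^2*(l - 1)*(l^2 + 4*l + 3) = (l - 5)^2*(l - 1)*(l + 1)*(l + 3)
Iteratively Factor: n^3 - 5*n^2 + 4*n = (n - 4)*(n^2 - n) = (n - 4)*(n - 1)*(n)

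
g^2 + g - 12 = (g - 3)*(g + 4)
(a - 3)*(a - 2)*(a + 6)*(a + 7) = a^4 + 8*a^3 - 17*a^2 - 132*a + 252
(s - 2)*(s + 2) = s^2 - 4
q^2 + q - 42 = (q - 6)*(q + 7)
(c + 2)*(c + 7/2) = c^2 + 11*c/2 + 7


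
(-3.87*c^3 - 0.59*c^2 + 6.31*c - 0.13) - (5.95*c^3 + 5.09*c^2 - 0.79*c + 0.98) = -9.82*c^3 - 5.68*c^2 + 7.1*c - 1.11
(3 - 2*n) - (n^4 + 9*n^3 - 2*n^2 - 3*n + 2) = -n^4 - 9*n^3 + 2*n^2 + n + 1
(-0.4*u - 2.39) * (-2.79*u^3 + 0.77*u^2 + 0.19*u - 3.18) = 1.116*u^4 + 6.3601*u^3 - 1.9163*u^2 + 0.8179*u + 7.6002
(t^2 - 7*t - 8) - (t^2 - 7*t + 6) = -14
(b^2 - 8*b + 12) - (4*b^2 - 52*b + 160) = -3*b^2 + 44*b - 148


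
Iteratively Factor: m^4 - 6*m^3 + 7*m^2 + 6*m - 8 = (m - 4)*(m^3 - 2*m^2 - m + 2) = (m - 4)*(m - 1)*(m^2 - m - 2) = (m - 4)*(m - 2)*(m - 1)*(m + 1)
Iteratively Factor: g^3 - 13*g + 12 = (g - 1)*(g^2 + g - 12) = (g - 3)*(g - 1)*(g + 4)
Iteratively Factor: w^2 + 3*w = (w)*(w + 3)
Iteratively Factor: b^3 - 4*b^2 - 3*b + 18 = (b - 3)*(b^2 - b - 6) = (b - 3)^2*(b + 2)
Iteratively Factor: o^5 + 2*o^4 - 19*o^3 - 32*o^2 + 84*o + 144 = (o + 4)*(o^4 - 2*o^3 - 11*o^2 + 12*o + 36) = (o + 2)*(o + 4)*(o^3 - 4*o^2 - 3*o + 18) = (o - 3)*(o + 2)*(o + 4)*(o^2 - o - 6) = (o - 3)^2*(o + 2)*(o + 4)*(o + 2)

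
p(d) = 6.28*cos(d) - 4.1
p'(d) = -6.28*sin(d)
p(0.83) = 0.14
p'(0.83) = -4.63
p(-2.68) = -9.72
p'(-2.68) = 2.80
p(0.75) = 0.50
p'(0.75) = -4.28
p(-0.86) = -0.00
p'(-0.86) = 4.76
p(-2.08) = -7.16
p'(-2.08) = 5.48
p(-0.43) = 1.61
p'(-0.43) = 2.62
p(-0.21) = 2.04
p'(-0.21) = 1.31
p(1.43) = -3.22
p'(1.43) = -6.22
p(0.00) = 2.18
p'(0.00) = 0.00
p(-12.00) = 1.20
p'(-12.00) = -3.37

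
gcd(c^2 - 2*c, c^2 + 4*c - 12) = c - 2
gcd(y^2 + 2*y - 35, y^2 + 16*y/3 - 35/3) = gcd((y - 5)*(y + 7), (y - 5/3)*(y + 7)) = y + 7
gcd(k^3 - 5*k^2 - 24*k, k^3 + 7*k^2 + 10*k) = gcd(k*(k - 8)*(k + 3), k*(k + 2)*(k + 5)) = k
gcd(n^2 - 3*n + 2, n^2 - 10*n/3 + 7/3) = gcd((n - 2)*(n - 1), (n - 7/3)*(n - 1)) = n - 1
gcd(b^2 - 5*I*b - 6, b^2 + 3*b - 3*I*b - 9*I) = b - 3*I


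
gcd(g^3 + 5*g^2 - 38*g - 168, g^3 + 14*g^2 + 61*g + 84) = g^2 + 11*g + 28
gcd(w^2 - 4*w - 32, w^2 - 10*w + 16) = w - 8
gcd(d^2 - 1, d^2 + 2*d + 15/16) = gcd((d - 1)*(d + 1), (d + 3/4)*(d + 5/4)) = 1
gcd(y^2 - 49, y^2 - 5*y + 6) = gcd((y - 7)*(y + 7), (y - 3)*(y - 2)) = 1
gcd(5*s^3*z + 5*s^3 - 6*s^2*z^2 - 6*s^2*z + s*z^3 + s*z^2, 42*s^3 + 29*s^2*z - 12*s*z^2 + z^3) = 1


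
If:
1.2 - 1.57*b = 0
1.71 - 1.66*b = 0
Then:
No Solution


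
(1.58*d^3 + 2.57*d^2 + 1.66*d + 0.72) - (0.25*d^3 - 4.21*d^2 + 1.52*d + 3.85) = 1.33*d^3 + 6.78*d^2 + 0.14*d - 3.13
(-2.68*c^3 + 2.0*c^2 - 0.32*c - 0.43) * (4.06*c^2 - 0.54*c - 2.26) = -10.8808*c^5 + 9.5672*c^4 + 3.6776*c^3 - 6.093*c^2 + 0.9554*c + 0.9718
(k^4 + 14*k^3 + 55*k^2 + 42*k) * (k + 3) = k^5 + 17*k^4 + 97*k^3 + 207*k^2 + 126*k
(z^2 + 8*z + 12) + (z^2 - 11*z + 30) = 2*z^2 - 3*z + 42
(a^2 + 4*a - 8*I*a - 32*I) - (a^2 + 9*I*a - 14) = 4*a - 17*I*a + 14 - 32*I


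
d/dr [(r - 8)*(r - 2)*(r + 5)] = 3*r^2 - 10*r - 34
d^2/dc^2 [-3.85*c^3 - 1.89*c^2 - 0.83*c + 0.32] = -23.1*c - 3.78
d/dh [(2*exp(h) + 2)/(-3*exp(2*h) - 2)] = 2*(6*(exp(h) + 1)*exp(h) - 3*exp(2*h) - 2)*exp(h)/(3*exp(2*h) + 2)^2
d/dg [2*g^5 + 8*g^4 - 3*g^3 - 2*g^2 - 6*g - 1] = 10*g^4 + 32*g^3 - 9*g^2 - 4*g - 6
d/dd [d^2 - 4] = 2*d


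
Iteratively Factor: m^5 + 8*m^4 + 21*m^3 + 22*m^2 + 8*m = (m + 1)*(m^4 + 7*m^3 + 14*m^2 + 8*m) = (m + 1)*(m + 2)*(m^3 + 5*m^2 + 4*m) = (m + 1)^2*(m + 2)*(m^2 + 4*m) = m*(m + 1)^2*(m + 2)*(m + 4)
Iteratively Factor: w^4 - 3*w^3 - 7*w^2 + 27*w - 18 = (w - 2)*(w^3 - w^2 - 9*w + 9) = (w - 2)*(w + 3)*(w^2 - 4*w + 3) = (w - 2)*(w - 1)*(w + 3)*(w - 3)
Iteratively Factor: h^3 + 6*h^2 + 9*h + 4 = (h + 1)*(h^2 + 5*h + 4) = (h + 1)*(h + 4)*(h + 1)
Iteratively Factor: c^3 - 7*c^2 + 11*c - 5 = (c - 1)*(c^2 - 6*c + 5) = (c - 5)*(c - 1)*(c - 1)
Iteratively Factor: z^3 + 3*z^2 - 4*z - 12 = (z + 3)*(z^2 - 4) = (z - 2)*(z + 3)*(z + 2)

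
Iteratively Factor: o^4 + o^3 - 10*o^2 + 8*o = (o + 4)*(o^3 - 3*o^2 + 2*o) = (o - 1)*(o + 4)*(o^2 - 2*o) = (o - 2)*(o - 1)*(o + 4)*(o)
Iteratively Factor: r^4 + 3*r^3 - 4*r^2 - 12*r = (r + 3)*(r^3 - 4*r) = (r + 2)*(r + 3)*(r^2 - 2*r) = (r - 2)*(r + 2)*(r + 3)*(r)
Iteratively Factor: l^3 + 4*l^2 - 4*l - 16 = (l - 2)*(l^2 + 6*l + 8) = (l - 2)*(l + 2)*(l + 4)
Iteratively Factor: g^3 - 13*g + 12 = (g + 4)*(g^2 - 4*g + 3) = (g - 3)*(g + 4)*(g - 1)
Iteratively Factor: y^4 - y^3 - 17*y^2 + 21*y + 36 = (y + 4)*(y^3 - 5*y^2 + 3*y + 9) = (y - 3)*(y + 4)*(y^2 - 2*y - 3) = (y - 3)^2*(y + 4)*(y + 1)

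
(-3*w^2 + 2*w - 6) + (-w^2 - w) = -4*w^2 + w - 6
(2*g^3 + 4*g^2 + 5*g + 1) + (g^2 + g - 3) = 2*g^3 + 5*g^2 + 6*g - 2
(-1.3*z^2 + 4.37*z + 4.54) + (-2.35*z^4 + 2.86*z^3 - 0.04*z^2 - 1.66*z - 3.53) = -2.35*z^4 + 2.86*z^3 - 1.34*z^2 + 2.71*z + 1.01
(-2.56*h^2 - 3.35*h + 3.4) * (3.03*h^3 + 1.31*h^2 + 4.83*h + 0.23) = -7.7568*h^5 - 13.5041*h^4 - 6.4513*h^3 - 12.3153*h^2 + 15.6515*h + 0.782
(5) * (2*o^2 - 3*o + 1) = 10*o^2 - 15*o + 5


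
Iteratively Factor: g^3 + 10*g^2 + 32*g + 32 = (g + 2)*(g^2 + 8*g + 16) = (g + 2)*(g + 4)*(g + 4)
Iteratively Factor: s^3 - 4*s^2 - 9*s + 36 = (s - 3)*(s^2 - s - 12) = (s - 3)*(s + 3)*(s - 4)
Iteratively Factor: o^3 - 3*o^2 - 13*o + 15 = (o - 1)*(o^2 - 2*o - 15) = (o - 1)*(o + 3)*(o - 5)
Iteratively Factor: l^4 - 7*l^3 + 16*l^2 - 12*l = (l - 2)*(l^3 - 5*l^2 + 6*l) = (l - 3)*(l - 2)*(l^2 - 2*l) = l*(l - 3)*(l - 2)*(l - 2)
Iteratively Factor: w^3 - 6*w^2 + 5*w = (w)*(w^2 - 6*w + 5) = w*(w - 1)*(w - 5)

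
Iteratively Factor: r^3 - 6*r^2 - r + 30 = (r - 3)*(r^2 - 3*r - 10) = (r - 5)*(r - 3)*(r + 2)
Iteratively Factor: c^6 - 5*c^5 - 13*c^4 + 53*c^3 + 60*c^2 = (c - 4)*(c^5 - c^4 - 17*c^3 - 15*c^2) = c*(c - 4)*(c^4 - c^3 - 17*c^2 - 15*c) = c^2*(c - 4)*(c^3 - c^2 - 17*c - 15) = c^2*(c - 4)*(c + 1)*(c^2 - 2*c - 15) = c^2*(c - 4)*(c + 1)*(c + 3)*(c - 5)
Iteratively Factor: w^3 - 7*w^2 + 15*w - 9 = (w - 1)*(w^2 - 6*w + 9) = (w - 3)*(w - 1)*(w - 3)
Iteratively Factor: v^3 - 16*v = (v - 4)*(v^2 + 4*v) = (v - 4)*(v + 4)*(v)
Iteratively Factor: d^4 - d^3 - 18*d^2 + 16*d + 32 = (d - 2)*(d^3 + d^2 - 16*d - 16) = (d - 2)*(d + 4)*(d^2 - 3*d - 4) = (d - 4)*(d - 2)*(d + 4)*(d + 1)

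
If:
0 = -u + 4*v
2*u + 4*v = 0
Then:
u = 0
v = 0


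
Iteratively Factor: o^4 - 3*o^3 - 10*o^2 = (o + 2)*(o^3 - 5*o^2) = o*(o + 2)*(o^2 - 5*o) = o*(o - 5)*(o + 2)*(o)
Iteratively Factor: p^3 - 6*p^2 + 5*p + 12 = (p + 1)*(p^2 - 7*p + 12) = (p - 3)*(p + 1)*(p - 4)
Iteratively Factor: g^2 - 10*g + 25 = (g - 5)*(g - 5)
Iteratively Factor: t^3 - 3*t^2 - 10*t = (t - 5)*(t^2 + 2*t) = t*(t - 5)*(t + 2)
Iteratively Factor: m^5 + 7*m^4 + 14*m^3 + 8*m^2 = (m)*(m^4 + 7*m^3 + 14*m^2 + 8*m) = m^2*(m^3 + 7*m^2 + 14*m + 8) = m^2*(m + 1)*(m^2 + 6*m + 8) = m^2*(m + 1)*(m + 4)*(m + 2)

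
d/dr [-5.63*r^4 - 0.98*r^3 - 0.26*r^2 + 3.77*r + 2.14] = -22.52*r^3 - 2.94*r^2 - 0.52*r + 3.77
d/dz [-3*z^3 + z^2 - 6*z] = -9*z^2 + 2*z - 6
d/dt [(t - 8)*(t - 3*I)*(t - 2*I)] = 3*t^2 + t*(-16 - 10*I) - 6 + 40*I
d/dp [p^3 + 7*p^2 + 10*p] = 3*p^2 + 14*p + 10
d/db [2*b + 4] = 2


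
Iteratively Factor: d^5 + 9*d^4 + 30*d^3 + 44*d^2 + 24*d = (d + 3)*(d^4 + 6*d^3 + 12*d^2 + 8*d) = (d + 2)*(d + 3)*(d^3 + 4*d^2 + 4*d) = (d + 2)^2*(d + 3)*(d^2 + 2*d) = d*(d + 2)^2*(d + 3)*(d + 2)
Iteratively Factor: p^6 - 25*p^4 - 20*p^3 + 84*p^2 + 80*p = (p + 1)*(p^5 - p^4 - 24*p^3 + 4*p^2 + 80*p) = (p - 5)*(p + 1)*(p^4 + 4*p^3 - 4*p^2 - 16*p) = (p - 5)*(p + 1)*(p + 4)*(p^3 - 4*p) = (p - 5)*(p + 1)*(p + 2)*(p + 4)*(p^2 - 2*p) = p*(p - 5)*(p + 1)*(p + 2)*(p + 4)*(p - 2)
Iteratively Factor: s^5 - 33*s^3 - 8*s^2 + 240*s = (s + 4)*(s^4 - 4*s^3 - 17*s^2 + 60*s) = (s - 5)*(s + 4)*(s^3 + s^2 - 12*s) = (s - 5)*(s - 3)*(s + 4)*(s^2 + 4*s) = (s - 5)*(s - 3)*(s + 4)^2*(s)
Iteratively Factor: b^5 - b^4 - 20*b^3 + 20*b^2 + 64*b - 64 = (b - 2)*(b^4 + b^3 - 18*b^2 - 16*b + 32) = (b - 2)*(b + 4)*(b^3 - 3*b^2 - 6*b + 8) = (b - 2)*(b - 1)*(b + 4)*(b^2 - 2*b - 8) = (b - 4)*(b - 2)*(b - 1)*(b + 4)*(b + 2)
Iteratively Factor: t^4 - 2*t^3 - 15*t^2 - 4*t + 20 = (t - 1)*(t^3 - t^2 - 16*t - 20) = (t - 5)*(t - 1)*(t^2 + 4*t + 4) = (t - 5)*(t - 1)*(t + 2)*(t + 2)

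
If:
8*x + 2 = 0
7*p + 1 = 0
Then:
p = -1/7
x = -1/4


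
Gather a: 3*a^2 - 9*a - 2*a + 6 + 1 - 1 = 3*a^2 - 11*a + 6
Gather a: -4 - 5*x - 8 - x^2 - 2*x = -x^2 - 7*x - 12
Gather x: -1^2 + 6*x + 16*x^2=16*x^2 + 6*x - 1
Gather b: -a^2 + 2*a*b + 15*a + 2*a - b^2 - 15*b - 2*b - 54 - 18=-a^2 + 17*a - b^2 + b*(2*a - 17) - 72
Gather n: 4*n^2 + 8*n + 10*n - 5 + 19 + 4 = 4*n^2 + 18*n + 18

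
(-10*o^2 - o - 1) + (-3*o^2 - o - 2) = -13*o^2 - 2*o - 3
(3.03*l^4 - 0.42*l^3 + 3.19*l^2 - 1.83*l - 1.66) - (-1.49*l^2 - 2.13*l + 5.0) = 3.03*l^4 - 0.42*l^3 + 4.68*l^2 + 0.3*l - 6.66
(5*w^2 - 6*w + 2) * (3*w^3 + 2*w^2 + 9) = 15*w^5 - 8*w^4 - 6*w^3 + 49*w^2 - 54*w + 18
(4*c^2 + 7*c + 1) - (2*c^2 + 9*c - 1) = 2*c^2 - 2*c + 2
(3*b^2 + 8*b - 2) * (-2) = -6*b^2 - 16*b + 4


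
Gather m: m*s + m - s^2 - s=m*(s + 1) - s^2 - s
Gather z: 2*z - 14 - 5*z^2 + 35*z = -5*z^2 + 37*z - 14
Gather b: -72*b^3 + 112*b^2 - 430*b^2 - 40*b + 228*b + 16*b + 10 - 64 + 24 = -72*b^3 - 318*b^2 + 204*b - 30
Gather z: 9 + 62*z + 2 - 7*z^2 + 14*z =-7*z^2 + 76*z + 11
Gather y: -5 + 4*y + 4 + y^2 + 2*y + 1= y^2 + 6*y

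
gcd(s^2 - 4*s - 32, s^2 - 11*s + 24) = s - 8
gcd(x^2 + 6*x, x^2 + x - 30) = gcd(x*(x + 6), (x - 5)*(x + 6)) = x + 6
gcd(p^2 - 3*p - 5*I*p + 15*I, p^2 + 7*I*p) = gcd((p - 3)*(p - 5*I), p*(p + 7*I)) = 1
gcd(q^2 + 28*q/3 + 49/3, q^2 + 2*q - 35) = q + 7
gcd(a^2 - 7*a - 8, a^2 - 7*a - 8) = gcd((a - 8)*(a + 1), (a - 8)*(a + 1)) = a^2 - 7*a - 8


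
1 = 1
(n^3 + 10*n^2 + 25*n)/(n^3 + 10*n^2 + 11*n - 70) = n*(n + 5)/(n^2 + 5*n - 14)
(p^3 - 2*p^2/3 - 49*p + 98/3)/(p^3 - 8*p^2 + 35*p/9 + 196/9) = 3*(3*p^2 + 19*p - 14)/(9*p^2 - 9*p - 28)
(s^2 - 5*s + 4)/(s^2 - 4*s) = (s - 1)/s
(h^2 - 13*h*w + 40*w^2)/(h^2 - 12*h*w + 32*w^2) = (-h + 5*w)/(-h + 4*w)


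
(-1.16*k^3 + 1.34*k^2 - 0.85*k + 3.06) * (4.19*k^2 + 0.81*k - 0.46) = -4.8604*k^5 + 4.675*k^4 - 1.9425*k^3 + 11.5165*k^2 + 2.8696*k - 1.4076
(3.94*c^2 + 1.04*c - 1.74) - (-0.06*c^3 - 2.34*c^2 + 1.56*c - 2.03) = 0.06*c^3 + 6.28*c^2 - 0.52*c + 0.29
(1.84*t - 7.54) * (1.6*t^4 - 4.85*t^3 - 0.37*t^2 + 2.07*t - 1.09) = 2.944*t^5 - 20.988*t^4 + 35.8882*t^3 + 6.5986*t^2 - 17.6134*t + 8.2186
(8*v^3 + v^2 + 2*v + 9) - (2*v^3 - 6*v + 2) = 6*v^3 + v^2 + 8*v + 7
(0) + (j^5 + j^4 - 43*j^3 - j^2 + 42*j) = j^5 + j^4 - 43*j^3 - j^2 + 42*j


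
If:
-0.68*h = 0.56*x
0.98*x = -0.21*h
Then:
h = 0.00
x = 0.00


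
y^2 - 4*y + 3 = (y - 3)*(y - 1)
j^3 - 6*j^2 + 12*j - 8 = (j - 2)^3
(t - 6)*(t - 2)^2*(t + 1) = t^4 - 9*t^3 + 18*t^2 + 4*t - 24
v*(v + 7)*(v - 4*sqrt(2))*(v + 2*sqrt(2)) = v^4 - 2*sqrt(2)*v^3 + 7*v^3 - 14*sqrt(2)*v^2 - 16*v^2 - 112*v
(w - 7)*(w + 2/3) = w^2 - 19*w/3 - 14/3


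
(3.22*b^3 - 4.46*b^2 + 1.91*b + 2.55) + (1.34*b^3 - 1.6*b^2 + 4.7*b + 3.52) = 4.56*b^3 - 6.06*b^2 + 6.61*b + 6.07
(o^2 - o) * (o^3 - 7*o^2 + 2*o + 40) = o^5 - 8*o^4 + 9*o^3 + 38*o^2 - 40*o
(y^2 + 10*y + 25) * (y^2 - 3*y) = y^4 + 7*y^3 - 5*y^2 - 75*y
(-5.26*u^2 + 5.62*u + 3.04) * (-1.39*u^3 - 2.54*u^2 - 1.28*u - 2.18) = 7.3114*u^5 + 5.5486*u^4 - 11.7676*u^3 - 3.4484*u^2 - 16.1428*u - 6.6272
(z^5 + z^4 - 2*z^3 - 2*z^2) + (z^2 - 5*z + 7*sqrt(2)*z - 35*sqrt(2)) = z^5 + z^4 - 2*z^3 - z^2 - 5*z + 7*sqrt(2)*z - 35*sqrt(2)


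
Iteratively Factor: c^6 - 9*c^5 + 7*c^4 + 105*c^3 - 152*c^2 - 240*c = (c + 3)*(c^5 - 12*c^4 + 43*c^3 - 24*c^2 - 80*c) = (c - 4)*(c + 3)*(c^4 - 8*c^3 + 11*c^2 + 20*c) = (c - 5)*(c - 4)*(c + 3)*(c^3 - 3*c^2 - 4*c) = (c - 5)*(c - 4)^2*(c + 3)*(c^2 + c) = c*(c - 5)*(c - 4)^2*(c + 3)*(c + 1)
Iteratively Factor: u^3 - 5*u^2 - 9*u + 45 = (u - 5)*(u^2 - 9) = (u - 5)*(u + 3)*(u - 3)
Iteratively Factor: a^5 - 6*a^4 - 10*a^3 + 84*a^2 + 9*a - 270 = (a - 3)*(a^4 - 3*a^3 - 19*a^2 + 27*a + 90) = (a - 3)*(a + 3)*(a^3 - 6*a^2 - a + 30) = (a - 3)*(a + 2)*(a + 3)*(a^2 - 8*a + 15) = (a - 5)*(a - 3)*(a + 2)*(a + 3)*(a - 3)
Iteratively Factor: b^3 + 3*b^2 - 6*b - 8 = (b + 1)*(b^2 + 2*b - 8) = (b + 1)*(b + 4)*(b - 2)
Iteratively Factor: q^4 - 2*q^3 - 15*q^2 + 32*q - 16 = (q - 4)*(q^3 + 2*q^2 - 7*q + 4) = (q - 4)*(q - 1)*(q^2 + 3*q - 4) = (q - 4)*(q - 1)*(q + 4)*(q - 1)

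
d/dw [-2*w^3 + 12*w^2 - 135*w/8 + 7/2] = -6*w^2 + 24*w - 135/8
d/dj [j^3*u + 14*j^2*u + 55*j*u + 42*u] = u*(3*j^2 + 28*j + 55)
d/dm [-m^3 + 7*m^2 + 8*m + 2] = -3*m^2 + 14*m + 8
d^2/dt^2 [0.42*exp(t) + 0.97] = 0.42*exp(t)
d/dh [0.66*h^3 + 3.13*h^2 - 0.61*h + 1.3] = 1.98*h^2 + 6.26*h - 0.61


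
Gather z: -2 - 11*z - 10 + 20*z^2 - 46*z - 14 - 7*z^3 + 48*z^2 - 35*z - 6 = -7*z^3 + 68*z^2 - 92*z - 32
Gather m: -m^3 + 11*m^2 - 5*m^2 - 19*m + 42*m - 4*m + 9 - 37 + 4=-m^3 + 6*m^2 + 19*m - 24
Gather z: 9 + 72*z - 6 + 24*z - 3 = 96*z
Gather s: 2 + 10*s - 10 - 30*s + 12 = 4 - 20*s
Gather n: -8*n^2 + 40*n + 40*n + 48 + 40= -8*n^2 + 80*n + 88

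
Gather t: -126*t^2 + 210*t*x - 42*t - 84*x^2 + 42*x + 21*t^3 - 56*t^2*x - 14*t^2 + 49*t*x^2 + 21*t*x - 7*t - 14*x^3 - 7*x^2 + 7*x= 21*t^3 + t^2*(-56*x - 140) + t*(49*x^2 + 231*x - 49) - 14*x^3 - 91*x^2 + 49*x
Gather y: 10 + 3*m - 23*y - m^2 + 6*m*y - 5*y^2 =-m^2 + 3*m - 5*y^2 + y*(6*m - 23) + 10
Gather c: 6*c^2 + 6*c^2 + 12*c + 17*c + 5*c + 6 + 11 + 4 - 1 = 12*c^2 + 34*c + 20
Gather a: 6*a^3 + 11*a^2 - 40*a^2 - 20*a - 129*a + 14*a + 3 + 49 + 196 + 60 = 6*a^3 - 29*a^2 - 135*a + 308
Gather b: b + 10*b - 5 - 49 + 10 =11*b - 44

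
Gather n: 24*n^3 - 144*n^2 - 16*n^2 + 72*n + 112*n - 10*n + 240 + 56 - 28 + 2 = 24*n^3 - 160*n^2 + 174*n + 270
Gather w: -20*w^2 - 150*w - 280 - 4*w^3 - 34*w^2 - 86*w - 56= -4*w^3 - 54*w^2 - 236*w - 336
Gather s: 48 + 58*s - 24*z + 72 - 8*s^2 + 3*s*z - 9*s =-8*s^2 + s*(3*z + 49) - 24*z + 120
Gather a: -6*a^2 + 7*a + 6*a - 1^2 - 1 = -6*a^2 + 13*a - 2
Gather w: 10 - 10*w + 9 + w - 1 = 18 - 9*w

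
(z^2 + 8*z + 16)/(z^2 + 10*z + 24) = (z + 4)/(z + 6)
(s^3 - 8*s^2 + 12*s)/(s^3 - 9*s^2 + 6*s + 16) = s*(s - 6)/(s^2 - 7*s - 8)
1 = 1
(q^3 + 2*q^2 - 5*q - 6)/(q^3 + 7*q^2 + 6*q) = (q^2 + q - 6)/(q*(q + 6))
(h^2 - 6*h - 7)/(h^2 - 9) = (h^2 - 6*h - 7)/(h^2 - 9)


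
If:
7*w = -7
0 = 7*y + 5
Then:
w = -1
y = -5/7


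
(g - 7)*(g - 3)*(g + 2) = g^3 - 8*g^2 + g + 42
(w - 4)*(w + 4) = w^2 - 16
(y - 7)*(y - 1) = y^2 - 8*y + 7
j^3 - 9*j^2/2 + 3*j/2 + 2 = (j - 4)*(j - 1)*(j + 1/2)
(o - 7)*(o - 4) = o^2 - 11*o + 28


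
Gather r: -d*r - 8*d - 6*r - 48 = -8*d + r*(-d - 6) - 48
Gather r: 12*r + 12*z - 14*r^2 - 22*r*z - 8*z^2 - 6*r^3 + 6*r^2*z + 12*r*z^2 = -6*r^3 + r^2*(6*z - 14) + r*(12*z^2 - 22*z + 12) - 8*z^2 + 12*z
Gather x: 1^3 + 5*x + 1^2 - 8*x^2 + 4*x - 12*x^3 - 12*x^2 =-12*x^3 - 20*x^2 + 9*x + 2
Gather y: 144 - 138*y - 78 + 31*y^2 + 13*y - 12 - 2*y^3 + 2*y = -2*y^3 + 31*y^2 - 123*y + 54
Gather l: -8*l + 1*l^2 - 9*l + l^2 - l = 2*l^2 - 18*l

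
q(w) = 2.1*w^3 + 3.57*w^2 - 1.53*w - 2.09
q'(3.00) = 76.59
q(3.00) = 82.15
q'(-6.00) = 182.43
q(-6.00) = -317.99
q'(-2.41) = 17.85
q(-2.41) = -7.06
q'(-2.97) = 32.84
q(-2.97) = -21.07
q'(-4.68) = 103.04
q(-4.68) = -131.99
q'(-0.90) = -2.85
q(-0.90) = 0.65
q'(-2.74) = 26.20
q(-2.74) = -14.29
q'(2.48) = 54.92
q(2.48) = 48.10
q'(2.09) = 40.91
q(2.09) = 29.48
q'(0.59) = 4.88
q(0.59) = -1.32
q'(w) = 6.3*w^2 + 7.14*w - 1.53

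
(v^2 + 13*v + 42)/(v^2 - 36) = (v + 7)/(v - 6)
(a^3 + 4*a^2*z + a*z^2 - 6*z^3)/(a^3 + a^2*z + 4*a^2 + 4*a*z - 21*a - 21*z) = (a^3 + 4*a^2*z + a*z^2 - 6*z^3)/(a^3 + a^2*z + 4*a^2 + 4*a*z - 21*a - 21*z)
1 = 1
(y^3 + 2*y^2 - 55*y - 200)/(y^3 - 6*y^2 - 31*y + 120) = (y + 5)/(y - 3)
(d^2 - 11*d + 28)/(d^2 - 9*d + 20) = (d - 7)/(d - 5)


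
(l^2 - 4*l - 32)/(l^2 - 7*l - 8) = (l + 4)/(l + 1)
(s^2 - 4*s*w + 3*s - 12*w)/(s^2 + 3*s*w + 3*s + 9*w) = (s - 4*w)/(s + 3*w)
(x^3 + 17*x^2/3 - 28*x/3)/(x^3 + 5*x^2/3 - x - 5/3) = x*(3*x^2 + 17*x - 28)/(3*x^3 + 5*x^2 - 3*x - 5)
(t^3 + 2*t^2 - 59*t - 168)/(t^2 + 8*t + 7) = (t^2 - 5*t - 24)/(t + 1)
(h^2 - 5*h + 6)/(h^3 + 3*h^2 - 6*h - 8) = (h - 3)/(h^2 + 5*h + 4)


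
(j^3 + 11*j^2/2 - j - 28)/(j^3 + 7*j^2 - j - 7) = (j^3 + 11*j^2/2 - j - 28)/(j^3 + 7*j^2 - j - 7)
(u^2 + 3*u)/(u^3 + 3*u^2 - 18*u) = (u + 3)/(u^2 + 3*u - 18)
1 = 1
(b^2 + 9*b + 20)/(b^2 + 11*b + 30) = (b + 4)/(b + 6)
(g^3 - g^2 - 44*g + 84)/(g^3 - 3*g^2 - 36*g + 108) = (g^2 + 5*g - 14)/(g^2 + 3*g - 18)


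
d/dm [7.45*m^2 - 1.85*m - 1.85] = 14.9*m - 1.85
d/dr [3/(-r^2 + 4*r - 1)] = 6*(r - 2)/(r^2 - 4*r + 1)^2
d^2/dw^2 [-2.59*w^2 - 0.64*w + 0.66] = -5.18000000000000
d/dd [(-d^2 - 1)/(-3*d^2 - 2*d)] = 2*(d^2 - 3*d - 1)/(d^2*(9*d^2 + 12*d + 4))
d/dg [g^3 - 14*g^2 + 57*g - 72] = 3*g^2 - 28*g + 57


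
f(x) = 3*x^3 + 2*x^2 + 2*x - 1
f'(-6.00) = 302.00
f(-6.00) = -589.00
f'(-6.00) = 302.00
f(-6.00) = -589.00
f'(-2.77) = 59.98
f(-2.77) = -54.96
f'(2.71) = 78.94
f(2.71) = 78.82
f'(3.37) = 117.69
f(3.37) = 143.27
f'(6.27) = 380.90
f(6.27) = 829.64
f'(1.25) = 21.06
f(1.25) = 10.48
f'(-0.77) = 4.26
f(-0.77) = -2.72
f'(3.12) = 102.09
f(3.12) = 115.82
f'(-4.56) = 170.90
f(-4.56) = -252.99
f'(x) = 9*x^2 + 4*x + 2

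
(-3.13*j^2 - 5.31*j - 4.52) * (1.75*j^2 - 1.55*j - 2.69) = -5.4775*j^4 - 4.441*j^3 + 8.7402*j^2 + 21.2899*j + 12.1588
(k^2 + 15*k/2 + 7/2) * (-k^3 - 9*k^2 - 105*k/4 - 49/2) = -k^5 - 33*k^4/2 - 389*k^3/4 - 2023*k^2/8 - 2205*k/8 - 343/4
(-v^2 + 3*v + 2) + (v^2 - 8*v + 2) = 4 - 5*v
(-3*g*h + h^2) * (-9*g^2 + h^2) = 27*g^3*h - 9*g^2*h^2 - 3*g*h^3 + h^4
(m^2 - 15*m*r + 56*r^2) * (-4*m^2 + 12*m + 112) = -4*m^4 + 60*m^3*r + 12*m^3 - 224*m^2*r^2 - 180*m^2*r + 112*m^2 + 672*m*r^2 - 1680*m*r + 6272*r^2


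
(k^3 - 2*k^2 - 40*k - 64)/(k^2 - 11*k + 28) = (k^3 - 2*k^2 - 40*k - 64)/(k^2 - 11*k + 28)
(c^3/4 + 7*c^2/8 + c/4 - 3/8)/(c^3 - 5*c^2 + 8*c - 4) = (2*c^3 + 7*c^2 + 2*c - 3)/(8*(c^3 - 5*c^2 + 8*c - 4))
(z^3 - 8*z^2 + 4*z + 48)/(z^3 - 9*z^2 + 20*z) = (z^2 - 4*z - 12)/(z*(z - 5))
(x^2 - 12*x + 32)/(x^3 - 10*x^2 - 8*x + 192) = (x - 4)/(x^2 - 2*x - 24)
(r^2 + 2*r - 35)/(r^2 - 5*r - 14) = (-r^2 - 2*r + 35)/(-r^2 + 5*r + 14)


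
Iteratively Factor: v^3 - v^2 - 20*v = (v + 4)*(v^2 - 5*v) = v*(v + 4)*(v - 5)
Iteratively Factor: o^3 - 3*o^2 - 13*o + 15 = (o - 5)*(o^2 + 2*o - 3) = (o - 5)*(o + 3)*(o - 1)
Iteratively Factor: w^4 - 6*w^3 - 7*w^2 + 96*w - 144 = (w - 4)*(w^3 - 2*w^2 - 15*w + 36) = (w - 4)*(w - 3)*(w^2 + w - 12) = (w - 4)*(w - 3)^2*(w + 4)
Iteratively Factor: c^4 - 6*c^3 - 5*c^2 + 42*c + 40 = (c + 1)*(c^3 - 7*c^2 + 2*c + 40) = (c - 5)*(c + 1)*(c^2 - 2*c - 8) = (c - 5)*(c - 4)*(c + 1)*(c + 2)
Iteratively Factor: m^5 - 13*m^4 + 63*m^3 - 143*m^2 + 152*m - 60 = (m - 2)*(m^4 - 11*m^3 + 41*m^2 - 61*m + 30) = (m - 3)*(m - 2)*(m^3 - 8*m^2 + 17*m - 10) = (m - 5)*(m - 3)*(m - 2)*(m^2 - 3*m + 2) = (m - 5)*(m - 3)*(m - 2)^2*(m - 1)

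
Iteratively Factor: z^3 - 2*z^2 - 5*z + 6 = (z + 2)*(z^2 - 4*z + 3) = (z - 3)*(z + 2)*(z - 1)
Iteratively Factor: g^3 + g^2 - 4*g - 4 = (g - 2)*(g^2 + 3*g + 2) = (g - 2)*(g + 2)*(g + 1)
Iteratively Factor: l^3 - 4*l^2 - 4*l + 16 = (l - 4)*(l^2 - 4) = (l - 4)*(l - 2)*(l + 2)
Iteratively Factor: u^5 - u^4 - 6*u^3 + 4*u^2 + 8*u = (u - 2)*(u^4 + u^3 - 4*u^2 - 4*u) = (u - 2)*(u + 2)*(u^3 - u^2 - 2*u) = (u - 2)*(u + 1)*(u + 2)*(u^2 - 2*u) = u*(u - 2)*(u + 1)*(u + 2)*(u - 2)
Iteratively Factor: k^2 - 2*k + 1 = (k - 1)*(k - 1)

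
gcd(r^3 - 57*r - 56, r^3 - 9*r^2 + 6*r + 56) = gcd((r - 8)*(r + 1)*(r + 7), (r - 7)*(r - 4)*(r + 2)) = 1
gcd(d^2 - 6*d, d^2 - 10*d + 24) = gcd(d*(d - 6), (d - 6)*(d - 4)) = d - 6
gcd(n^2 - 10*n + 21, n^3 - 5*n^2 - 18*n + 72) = n - 3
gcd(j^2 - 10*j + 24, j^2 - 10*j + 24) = j^2 - 10*j + 24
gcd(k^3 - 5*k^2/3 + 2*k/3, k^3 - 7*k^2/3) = k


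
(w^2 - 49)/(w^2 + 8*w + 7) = (w - 7)/(w + 1)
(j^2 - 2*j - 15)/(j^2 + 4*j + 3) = (j - 5)/(j + 1)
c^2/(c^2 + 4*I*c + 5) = c^2/(c^2 + 4*I*c + 5)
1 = 1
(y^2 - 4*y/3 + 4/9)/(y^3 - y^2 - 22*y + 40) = (y^2 - 4*y/3 + 4/9)/(y^3 - y^2 - 22*y + 40)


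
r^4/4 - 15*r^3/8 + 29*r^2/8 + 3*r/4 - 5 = (r/4 + 1/4)*(r - 4)*(r - 5/2)*(r - 2)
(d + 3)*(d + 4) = d^2 + 7*d + 12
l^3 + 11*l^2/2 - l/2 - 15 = (l - 3/2)*(l + 2)*(l + 5)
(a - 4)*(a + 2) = a^2 - 2*a - 8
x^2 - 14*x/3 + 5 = (x - 3)*(x - 5/3)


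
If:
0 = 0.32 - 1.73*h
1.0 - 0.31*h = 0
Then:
No Solution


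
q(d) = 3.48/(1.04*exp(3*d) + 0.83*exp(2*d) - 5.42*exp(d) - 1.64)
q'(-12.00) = 0.00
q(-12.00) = -2.12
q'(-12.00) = 0.00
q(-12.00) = -2.12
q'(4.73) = -0.00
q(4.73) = 0.00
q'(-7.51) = 0.00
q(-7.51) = -2.12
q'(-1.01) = 0.47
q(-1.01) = -1.01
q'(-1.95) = 0.44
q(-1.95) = -1.46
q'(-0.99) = 0.47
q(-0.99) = -1.00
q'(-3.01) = 0.25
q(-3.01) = -1.83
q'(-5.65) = 0.02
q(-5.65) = -2.10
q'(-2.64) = 0.32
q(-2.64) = -1.72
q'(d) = 3.48*(-3.12*exp(3*d) - 1.66*exp(2*d) + 5.42*exp(d))/(1.04*exp(3*d) + 0.83*exp(2*d) - 5.42*exp(d) - 1.64)^2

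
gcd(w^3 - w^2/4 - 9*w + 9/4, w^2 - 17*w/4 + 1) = w - 1/4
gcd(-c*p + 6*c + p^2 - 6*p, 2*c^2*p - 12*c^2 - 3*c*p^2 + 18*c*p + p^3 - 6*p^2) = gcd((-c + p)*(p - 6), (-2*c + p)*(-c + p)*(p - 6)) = -c*p + 6*c + p^2 - 6*p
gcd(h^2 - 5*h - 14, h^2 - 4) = h + 2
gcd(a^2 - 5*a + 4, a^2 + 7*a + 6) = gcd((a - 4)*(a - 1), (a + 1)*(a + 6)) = 1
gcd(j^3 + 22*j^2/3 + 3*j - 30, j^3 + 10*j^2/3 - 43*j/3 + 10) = j^2 + 13*j/3 - 10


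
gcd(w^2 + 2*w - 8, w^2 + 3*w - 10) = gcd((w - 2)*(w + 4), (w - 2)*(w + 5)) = w - 2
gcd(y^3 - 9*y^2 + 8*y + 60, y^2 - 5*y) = y - 5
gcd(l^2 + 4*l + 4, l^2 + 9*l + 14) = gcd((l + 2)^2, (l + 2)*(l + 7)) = l + 2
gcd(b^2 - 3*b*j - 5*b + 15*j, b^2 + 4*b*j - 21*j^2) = b - 3*j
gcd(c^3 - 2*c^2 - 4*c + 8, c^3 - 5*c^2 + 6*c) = c - 2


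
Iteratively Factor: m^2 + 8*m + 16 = (m + 4)*(m + 4)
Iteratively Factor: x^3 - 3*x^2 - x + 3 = (x + 1)*(x^2 - 4*x + 3) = (x - 1)*(x + 1)*(x - 3)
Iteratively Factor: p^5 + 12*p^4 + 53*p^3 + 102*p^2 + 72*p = (p + 2)*(p^4 + 10*p^3 + 33*p^2 + 36*p) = (p + 2)*(p + 4)*(p^3 + 6*p^2 + 9*p) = (p + 2)*(p + 3)*(p + 4)*(p^2 + 3*p) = p*(p + 2)*(p + 3)*(p + 4)*(p + 3)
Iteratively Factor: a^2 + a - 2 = (a - 1)*(a + 2)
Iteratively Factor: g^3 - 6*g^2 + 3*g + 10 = (g - 2)*(g^2 - 4*g - 5) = (g - 2)*(g + 1)*(g - 5)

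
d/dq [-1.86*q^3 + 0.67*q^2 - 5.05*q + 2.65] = -5.58*q^2 + 1.34*q - 5.05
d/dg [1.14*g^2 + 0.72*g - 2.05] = 2.28*g + 0.72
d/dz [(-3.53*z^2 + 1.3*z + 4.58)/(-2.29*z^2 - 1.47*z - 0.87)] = (8.1661*z^2 + 27.1186*z + 5.6016)/(5.2441*z^4 + 6.7326*z^3 + 6.1455*z^2 + 2.5578*z + 0.7569)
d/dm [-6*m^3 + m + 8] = 1 - 18*m^2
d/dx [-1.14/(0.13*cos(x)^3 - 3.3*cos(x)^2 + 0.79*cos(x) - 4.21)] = (-0.4446*cos(x)^2 + 7.524*cos(x) - 0.9006)*sin(x)/(0.13*cos(x)^3 - 3.3*cos(x)^2 + 0.79*cos(x) - 4.21)^2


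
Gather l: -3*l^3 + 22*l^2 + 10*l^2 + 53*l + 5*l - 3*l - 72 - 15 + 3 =-3*l^3 + 32*l^2 + 55*l - 84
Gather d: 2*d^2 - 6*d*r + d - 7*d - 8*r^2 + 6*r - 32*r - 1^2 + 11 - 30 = 2*d^2 + d*(-6*r - 6) - 8*r^2 - 26*r - 20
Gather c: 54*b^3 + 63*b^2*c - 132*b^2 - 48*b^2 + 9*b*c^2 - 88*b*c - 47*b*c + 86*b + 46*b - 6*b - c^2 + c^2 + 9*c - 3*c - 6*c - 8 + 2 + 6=54*b^3 - 180*b^2 + 9*b*c^2 + 126*b + c*(63*b^2 - 135*b)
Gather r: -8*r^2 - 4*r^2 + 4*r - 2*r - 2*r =-12*r^2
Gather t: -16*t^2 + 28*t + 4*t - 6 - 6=-16*t^2 + 32*t - 12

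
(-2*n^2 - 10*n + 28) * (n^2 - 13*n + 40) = -2*n^4 + 16*n^3 + 78*n^2 - 764*n + 1120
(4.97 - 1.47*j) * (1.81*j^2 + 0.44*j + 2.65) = -2.6607*j^3 + 8.3489*j^2 - 1.7087*j + 13.1705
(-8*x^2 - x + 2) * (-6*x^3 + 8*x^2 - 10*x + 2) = 48*x^5 - 58*x^4 + 60*x^3 + 10*x^2 - 22*x + 4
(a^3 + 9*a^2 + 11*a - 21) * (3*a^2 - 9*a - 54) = 3*a^5 + 18*a^4 - 102*a^3 - 648*a^2 - 405*a + 1134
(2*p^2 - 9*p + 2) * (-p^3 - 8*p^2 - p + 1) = -2*p^5 - 7*p^4 + 68*p^3 - 5*p^2 - 11*p + 2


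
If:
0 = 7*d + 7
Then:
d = -1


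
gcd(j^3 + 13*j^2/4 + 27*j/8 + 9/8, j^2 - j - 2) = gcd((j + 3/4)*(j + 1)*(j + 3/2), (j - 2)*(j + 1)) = j + 1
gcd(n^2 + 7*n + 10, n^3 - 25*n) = n + 5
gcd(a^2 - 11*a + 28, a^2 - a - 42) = a - 7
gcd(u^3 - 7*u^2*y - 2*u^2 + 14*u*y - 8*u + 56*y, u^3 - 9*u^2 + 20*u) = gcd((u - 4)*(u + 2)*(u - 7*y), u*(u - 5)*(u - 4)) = u - 4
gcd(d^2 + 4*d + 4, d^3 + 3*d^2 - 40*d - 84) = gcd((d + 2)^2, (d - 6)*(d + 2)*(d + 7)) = d + 2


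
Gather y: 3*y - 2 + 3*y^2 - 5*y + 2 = 3*y^2 - 2*y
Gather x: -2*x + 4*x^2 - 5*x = 4*x^2 - 7*x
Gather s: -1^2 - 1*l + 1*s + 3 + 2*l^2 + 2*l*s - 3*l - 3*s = 2*l^2 - 4*l + s*(2*l - 2) + 2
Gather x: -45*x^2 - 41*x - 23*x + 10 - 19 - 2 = -45*x^2 - 64*x - 11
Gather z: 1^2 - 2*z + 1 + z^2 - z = z^2 - 3*z + 2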